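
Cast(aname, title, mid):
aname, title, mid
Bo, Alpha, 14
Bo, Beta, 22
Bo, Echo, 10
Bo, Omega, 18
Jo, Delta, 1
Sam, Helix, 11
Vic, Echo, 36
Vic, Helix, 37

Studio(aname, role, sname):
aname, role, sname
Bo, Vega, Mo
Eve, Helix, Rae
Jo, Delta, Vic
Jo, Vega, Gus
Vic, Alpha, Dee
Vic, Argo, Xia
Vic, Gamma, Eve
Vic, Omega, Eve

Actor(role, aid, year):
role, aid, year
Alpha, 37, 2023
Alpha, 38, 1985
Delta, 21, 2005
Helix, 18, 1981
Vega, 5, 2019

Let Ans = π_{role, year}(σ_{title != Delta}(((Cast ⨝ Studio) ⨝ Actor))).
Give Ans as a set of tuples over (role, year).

Natural join on aname: {(Bo, Alpha, 14, Vega, Mo), (Bo, Beta, 22, Vega, Mo), (Bo, Echo, 10, Vega, Mo), (Bo, Omega, 18, Vega, Mo), (Jo, Delta, 1, Delta, Vic), (Jo, Delta, 1, Vega, Gus), (Vic, Echo, 36, Alpha, Dee), (Vic, Echo, 36, Argo, Xia), (Vic, Echo, 36, Gamma, Eve), (Vic, Echo, 36, Omega, Eve), (Vic, Helix, 37, Alpha, Dee), (Vic, Helix, 37, Argo, Xia), (Vic, Helix, 37, Gamma, Eve), (Vic, Helix, 37, Omega, Eve)}
Natural join on role: {(Bo, Alpha, 14, Vega, Mo, 5, 2019), (Bo, Beta, 22, Vega, Mo, 5, 2019), (Bo, Echo, 10, Vega, Mo, 5, 2019), (Bo, Omega, 18, Vega, Mo, 5, 2019), (Jo, Delta, 1, Delta, Vic, 21, 2005), (Jo, Delta, 1, Vega, Gus, 5, 2019), (Vic, Echo, 36, Alpha, Dee, 37, 2023), (Vic, Echo, 36, Alpha, Dee, 38, 1985), (Vic, Helix, 37, Alpha, Dee, 37, 2023), (Vic, Helix, 37, Alpha, Dee, 38, 1985)}
Filtering on title != Delta leaves {(Bo, Alpha, 14, Vega, Mo, 5, 2019), (Bo, Beta, 22, Vega, Mo, 5, 2019), (Bo, Echo, 10, Vega, Mo, 5, 2019), (Bo, Omega, 18, Vega, Mo, 5, 2019), (Vic, Echo, 36, Alpha, Dee, 37, 2023), (Vic, Echo, 36, Alpha, Dee, 38, 1985), (Vic, Helix, 37, Alpha, Dee, 37, 2023), (Vic, Helix, 37, Alpha, Dee, 38, 1985)}.
π_{role, year} gives {(Alpha, 1985), (Alpha, 2023), (Vega, 2019)} (5 duplicate(s) eliminated).

{(Alpha, 1985), (Alpha, 2023), (Vega, 2019)}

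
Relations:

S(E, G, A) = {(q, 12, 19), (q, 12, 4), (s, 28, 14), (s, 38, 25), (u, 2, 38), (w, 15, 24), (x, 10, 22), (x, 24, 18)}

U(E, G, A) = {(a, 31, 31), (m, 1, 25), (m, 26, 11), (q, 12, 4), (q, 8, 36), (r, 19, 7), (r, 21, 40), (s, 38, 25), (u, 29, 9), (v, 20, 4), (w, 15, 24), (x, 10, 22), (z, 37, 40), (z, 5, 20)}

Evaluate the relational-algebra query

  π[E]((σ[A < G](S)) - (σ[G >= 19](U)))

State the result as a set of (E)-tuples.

{q, s, x}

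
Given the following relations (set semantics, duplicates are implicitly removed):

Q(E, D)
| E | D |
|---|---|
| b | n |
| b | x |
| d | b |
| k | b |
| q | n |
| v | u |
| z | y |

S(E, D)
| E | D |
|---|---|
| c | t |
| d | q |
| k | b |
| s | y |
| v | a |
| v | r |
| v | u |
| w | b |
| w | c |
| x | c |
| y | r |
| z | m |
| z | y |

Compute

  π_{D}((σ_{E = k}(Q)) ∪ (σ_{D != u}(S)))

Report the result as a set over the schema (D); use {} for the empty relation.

{a, b, c, m, q, r, t, y}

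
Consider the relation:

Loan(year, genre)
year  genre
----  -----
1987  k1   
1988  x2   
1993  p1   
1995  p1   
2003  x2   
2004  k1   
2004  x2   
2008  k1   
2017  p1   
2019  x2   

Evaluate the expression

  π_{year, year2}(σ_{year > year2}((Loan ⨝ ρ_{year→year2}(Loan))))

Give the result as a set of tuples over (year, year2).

{(1995, 1993), (2003, 1988), (2004, 1987), (2004, 1988), (2004, 2003), (2008, 1987), (2008, 2004), (2017, 1993), (2017, 1995), (2019, 1988), (2019, 2003), (2019, 2004)}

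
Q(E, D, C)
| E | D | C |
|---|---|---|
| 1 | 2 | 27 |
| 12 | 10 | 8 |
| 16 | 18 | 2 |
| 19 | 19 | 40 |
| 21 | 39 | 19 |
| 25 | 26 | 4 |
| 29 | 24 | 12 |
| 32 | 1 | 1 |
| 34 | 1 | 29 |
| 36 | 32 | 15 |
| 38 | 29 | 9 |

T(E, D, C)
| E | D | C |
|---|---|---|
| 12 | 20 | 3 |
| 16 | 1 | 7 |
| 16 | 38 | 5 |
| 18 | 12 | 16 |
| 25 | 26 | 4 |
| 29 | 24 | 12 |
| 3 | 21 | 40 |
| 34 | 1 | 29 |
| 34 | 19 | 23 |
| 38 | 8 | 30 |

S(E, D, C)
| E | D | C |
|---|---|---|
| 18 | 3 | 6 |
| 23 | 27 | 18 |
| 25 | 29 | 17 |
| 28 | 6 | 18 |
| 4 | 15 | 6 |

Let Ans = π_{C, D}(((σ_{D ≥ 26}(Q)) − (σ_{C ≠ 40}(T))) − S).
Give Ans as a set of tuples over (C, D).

Selection D ≥ 26: {(21, 39, 19), (25, 26, 4), (36, 32, 15), (38, 29, 9)}
Selection C ≠ 40: {(12, 20, 3), (16, 1, 7), (16, 38, 5), (18, 12, 16), (25, 26, 4), (29, 24, 12), (34, 1, 29), (34, 19, 23), (38, 8, 30)}
Taking the difference: {(21, 39, 19), (36, 32, 15), (38, 29, 9)}
Taking the difference: {(21, 39, 19), (36, 32, 15), (38, 29, 9)}
Keep only column(s) C, D: {(15, 32), (19, 39), (9, 29)}

{(15, 32), (19, 39), (9, 29)}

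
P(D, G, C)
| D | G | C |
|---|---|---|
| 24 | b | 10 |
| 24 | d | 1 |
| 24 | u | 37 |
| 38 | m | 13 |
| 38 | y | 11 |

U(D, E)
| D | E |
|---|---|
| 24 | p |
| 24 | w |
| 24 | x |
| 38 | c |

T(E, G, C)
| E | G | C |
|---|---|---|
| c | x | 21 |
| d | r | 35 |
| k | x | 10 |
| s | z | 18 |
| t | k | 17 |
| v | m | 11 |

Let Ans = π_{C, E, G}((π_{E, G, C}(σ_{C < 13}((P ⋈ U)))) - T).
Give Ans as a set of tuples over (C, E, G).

{(1, p, d), (1, w, d), (1, x, d), (10, p, b), (10, w, b), (10, x, b), (11, c, y)}

Joining P and U on D yields {(24, b, 10, p), (24, b, 10, w), (24, b, 10, x), (24, d, 1, p), (24, d, 1, w), (24, d, 1, x), (24, u, 37, p), (24, u, 37, w), (24, u, 37, x), (38, m, 13, c), (38, y, 11, c)}.
Apply σ_{C < 13}; surviving tuples: {(24, b, 10, p), (24, b, 10, w), (24, b, 10, x), (24, d, 1, p), (24, d, 1, w), (24, d, 1, x), (38, y, 11, c)}
Projecting to E, G, C: {(c, y, 11), (p, b, 10), (p, d, 1), (w, b, 10), (w, d, 1), (x, b, 10), (x, d, 1)}
Taking the difference: {(c, y, 11), (p, b, 10), (p, d, 1), (w, b, 10), (w, d, 1), (x, b, 10), (x, d, 1)}
Projecting to C, E, G: {(1, p, d), (1, w, d), (1, x, d), (10, p, b), (10, w, b), (10, x, b), (11, c, y)}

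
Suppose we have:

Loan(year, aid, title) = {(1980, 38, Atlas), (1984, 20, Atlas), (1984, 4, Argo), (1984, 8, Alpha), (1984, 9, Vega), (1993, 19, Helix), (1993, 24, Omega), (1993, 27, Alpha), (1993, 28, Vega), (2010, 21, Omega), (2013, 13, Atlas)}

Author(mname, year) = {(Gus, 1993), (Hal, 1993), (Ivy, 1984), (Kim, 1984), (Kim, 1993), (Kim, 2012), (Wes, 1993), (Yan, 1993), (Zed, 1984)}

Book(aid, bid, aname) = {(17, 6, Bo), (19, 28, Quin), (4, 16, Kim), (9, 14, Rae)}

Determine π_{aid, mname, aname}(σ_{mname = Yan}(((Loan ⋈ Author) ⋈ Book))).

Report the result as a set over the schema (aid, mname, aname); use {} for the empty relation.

Loan ⋈ Author (natural join on year): {(1984, 20, Atlas, Ivy), (1984, 20, Atlas, Kim), (1984, 20, Atlas, Zed), (1984, 4, Argo, Ivy), (1984, 4, Argo, Kim), (1984, 4, Argo, Zed), (1984, 8, Alpha, Ivy), (1984, 8, Alpha, Kim), (1984, 8, Alpha, Zed), (1984, 9, Vega, Ivy), (1984, 9, Vega, Kim), (1984, 9, Vega, Zed), (1993, 19, Helix, Gus), (1993, 19, Helix, Hal), (1993, 19, Helix, Kim), (1993, 19, Helix, Wes), (1993, 19, Helix, Yan), (1993, 24, Omega, Gus), (1993, 24, Omega, Hal), (1993, 24, Omega, Kim), (1993, 24, Omega, Wes), (1993, 24, Omega, Yan), (1993, 27, Alpha, Gus), (1993, 27, Alpha, Hal), (1993, 27, Alpha, Kim), (1993, 27, Alpha, Wes), (1993, 27, Alpha, Yan), (1993, 28, Vega, Gus), (1993, 28, Vega, Hal), (1993, 28, Vega, Kim), (1993, 28, Vega, Wes), (1993, 28, Vega, Yan)}
(Loan ⋈ Author) ⋈ Book (natural join on aid): {(1984, 4, Argo, Ivy, 16, Kim), (1984, 4, Argo, Kim, 16, Kim), (1984, 4, Argo, Zed, 16, Kim), (1984, 9, Vega, Ivy, 14, Rae), (1984, 9, Vega, Kim, 14, Rae), (1984, 9, Vega, Zed, 14, Rae), (1993, 19, Helix, Gus, 28, Quin), (1993, 19, Helix, Hal, 28, Quin), (1993, 19, Helix, Kim, 28, Quin), (1993, 19, Helix, Wes, 28, Quin), (1993, 19, Helix, Yan, 28, Quin)}
Filtering on mname = Yan leaves {(1993, 19, Helix, Yan, 28, Quin)}.
π[aid, mname, aname]: project onto (aid, mname, aname) → {(19, Yan, Quin)}

{(19, Yan, Quin)}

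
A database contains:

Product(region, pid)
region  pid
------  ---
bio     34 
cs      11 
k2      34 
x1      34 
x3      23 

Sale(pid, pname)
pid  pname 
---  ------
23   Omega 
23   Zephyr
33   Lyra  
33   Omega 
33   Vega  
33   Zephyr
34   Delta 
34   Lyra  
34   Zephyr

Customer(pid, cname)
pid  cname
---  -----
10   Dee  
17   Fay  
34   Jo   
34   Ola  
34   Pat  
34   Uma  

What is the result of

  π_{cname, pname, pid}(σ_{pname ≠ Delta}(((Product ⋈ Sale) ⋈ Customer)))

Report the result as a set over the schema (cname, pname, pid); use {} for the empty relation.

Joining Product and Sale on pid yields {(bio, 34, Delta), (bio, 34, Lyra), (bio, 34, Zephyr), (k2, 34, Delta), (k2, 34, Lyra), (k2, 34, Zephyr), (x1, 34, Delta), (x1, 34, Lyra), (x1, 34, Zephyr), (x3, 23, Omega), (x3, 23, Zephyr)}.
Joining (Product ⋈ Sale) and Customer on pid yields {(bio, 34, Delta, Jo), (bio, 34, Delta, Ola), (bio, 34, Delta, Pat), (bio, 34, Delta, Uma), (bio, 34, Lyra, Jo), (bio, 34, Lyra, Ola), (bio, 34, Lyra, Pat), (bio, 34, Lyra, Uma), (bio, 34, Zephyr, Jo), (bio, 34, Zephyr, Ola), (bio, 34, Zephyr, Pat), (bio, 34, Zephyr, Uma), (k2, 34, Delta, Jo), (k2, 34, Delta, Ola), (k2, 34, Delta, Pat), (k2, 34, Delta, Uma), (k2, 34, Lyra, Jo), (k2, 34, Lyra, Ola), (k2, 34, Lyra, Pat), (k2, 34, Lyra, Uma), (k2, 34, Zephyr, Jo), (k2, 34, Zephyr, Ola), (k2, 34, Zephyr, Pat), (k2, 34, Zephyr, Uma), (x1, 34, Delta, Jo), (x1, 34, Delta, Ola), (x1, 34, Delta, Pat), (x1, 34, Delta, Uma), (x1, 34, Lyra, Jo), (x1, 34, Lyra, Ola), (x1, 34, Lyra, Pat), (x1, 34, Lyra, Uma), (x1, 34, Zephyr, Jo), (x1, 34, Zephyr, Ola), (x1, 34, Zephyr, Pat), (x1, 34, Zephyr, Uma)}.
Selection pname ≠ Delta: {(bio, 34, Lyra, Jo), (bio, 34, Lyra, Ola), (bio, 34, Lyra, Pat), (bio, 34, Lyra, Uma), (bio, 34, Zephyr, Jo), (bio, 34, Zephyr, Ola), (bio, 34, Zephyr, Pat), (bio, 34, Zephyr, Uma), (k2, 34, Lyra, Jo), (k2, 34, Lyra, Ola), (k2, 34, Lyra, Pat), (k2, 34, Lyra, Uma), (k2, 34, Zephyr, Jo), (k2, 34, Zephyr, Ola), (k2, 34, Zephyr, Pat), (k2, 34, Zephyr, Uma), (x1, 34, Lyra, Jo), (x1, 34, Lyra, Ola), (x1, 34, Lyra, Pat), (x1, 34, Lyra, Uma), (x1, 34, Zephyr, Jo), (x1, 34, Zephyr, Ola), (x1, 34, Zephyr, Pat), (x1, 34, Zephyr, Uma)}
π[cname, pname, pid]: project onto (cname, pname, pid) (16 duplicate(s) eliminated) → {(Jo, Lyra, 34), (Jo, Zephyr, 34), (Ola, Lyra, 34), (Ola, Zephyr, 34), (Pat, Lyra, 34), (Pat, Zephyr, 34), (Uma, Lyra, 34), (Uma, Zephyr, 34)}

{(Jo, Lyra, 34), (Jo, Zephyr, 34), (Ola, Lyra, 34), (Ola, Zephyr, 34), (Pat, Lyra, 34), (Pat, Zephyr, 34), (Uma, Lyra, 34), (Uma, Zephyr, 34)}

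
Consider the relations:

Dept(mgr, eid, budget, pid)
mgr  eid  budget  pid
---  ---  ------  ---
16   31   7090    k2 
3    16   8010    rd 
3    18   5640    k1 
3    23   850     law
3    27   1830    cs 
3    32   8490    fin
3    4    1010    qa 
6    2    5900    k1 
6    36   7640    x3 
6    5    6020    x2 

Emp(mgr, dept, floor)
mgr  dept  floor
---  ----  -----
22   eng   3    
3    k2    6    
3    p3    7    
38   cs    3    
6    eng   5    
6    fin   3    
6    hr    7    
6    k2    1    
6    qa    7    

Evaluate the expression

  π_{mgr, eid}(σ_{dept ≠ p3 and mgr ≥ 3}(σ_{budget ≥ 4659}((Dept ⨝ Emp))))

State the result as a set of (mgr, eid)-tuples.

Joining Dept and Emp on mgr yields {(3, 16, 8010, rd, k2, 6), (3, 16, 8010, rd, p3, 7), (3, 18, 5640, k1, k2, 6), (3, 18, 5640, k1, p3, 7), (3, 23, 850, law, k2, 6), (3, 23, 850, law, p3, 7), (3, 27, 1830, cs, k2, 6), (3, 27, 1830, cs, p3, 7), (3, 32, 8490, fin, k2, 6), (3, 32, 8490, fin, p3, 7), (3, 4, 1010, qa, k2, 6), (3, 4, 1010, qa, p3, 7), (6, 2, 5900, k1, eng, 5), (6, 2, 5900, k1, fin, 3), (6, 2, 5900, k1, hr, 7), (6, 2, 5900, k1, k2, 1), (6, 2, 5900, k1, qa, 7), (6, 36, 7640, x3, eng, 5), (6, 36, 7640, x3, fin, 3), (6, 36, 7640, x3, hr, 7), (6, 36, 7640, x3, k2, 1), (6, 36, 7640, x3, qa, 7), (6, 5, 6020, x2, eng, 5), (6, 5, 6020, x2, fin, 3), (6, 5, 6020, x2, hr, 7), (6, 5, 6020, x2, k2, 1), (6, 5, 6020, x2, qa, 7)}.
σ[budget ≥ 4659]: keep tuples satisfying budget ≥ 4659 → {(3, 16, 8010, rd, k2, 6), (3, 16, 8010, rd, p3, 7), (3, 18, 5640, k1, k2, 6), (3, 18, 5640, k1, p3, 7), (3, 32, 8490, fin, k2, 6), (3, 32, 8490, fin, p3, 7), (6, 2, 5900, k1, eng, 5), (6, 2, 5900, k1, fin, 3), (6, 2, 5900, k1, hr, 7), (6, 2, 5900, k1, k2, 1), (6, 2, 5900, k1, qa, 7), (6, 36, 7640, x3, eng, 5), (6, 36, 7640, x3, fin, 3), (6, 36, 7640, x3, hr, 7), (6, 36, 7640, x3, k2, 1), (6, 36, 7640, x3, qa, 7), (6, 5, 6020, x2, eng, 5), (6, 5, 6020, x2, fin, 3), (6, 5, 6020, x2, hr, 7), (6, 5, 6020, x2, k2, 1), (6, 5, 6020, x2, qa, 7)}
σ[dept ≠ p3 and mgr ≥ 3]: keep tuples satisfying dept ≠ p3 and mgr ≥ 3 → {(3, 16, 8010, rd, k2, 6), (3, 18, 5640, k1, k2, 6), (3, 32, 8490, fin, k2, 6), (6, 2, 5900, k1, eng, 5), (6, 2, 5900, k1, fin, 3), (6, 2, 5900, k1, hr, 7), (6, 2, 5900, k1, k2, 1), (6, 2, 5900, k1, qa, 7), (6, 36, 7640, x3, eng, 5), (6, 36, 7640, x3, fin, 3), (6, 36, 7640, x3, hr, 7), (6, 36, 7640, x3, k2, 1), (6, 36, 7640, x3, qa, 7), (6, 5, 6020, x2, eng, 5), (6, 5, 6020, x2, fin, 3), (6, 5, 6020, x2, hr, 7), (6, 5, 6020, x2, k2, 1), (6, 5, 6020, x2, qa, 7)}
π_{mgr, eid} gives {(3, 16), (3, 18), (3, 32), (6, 2), (6, 36), (6, 5)} (12 duplicate(s) eliminated).

{(3, 16), (3, 18), (3, 32), (6, 2), (6, 36), (6, 5)}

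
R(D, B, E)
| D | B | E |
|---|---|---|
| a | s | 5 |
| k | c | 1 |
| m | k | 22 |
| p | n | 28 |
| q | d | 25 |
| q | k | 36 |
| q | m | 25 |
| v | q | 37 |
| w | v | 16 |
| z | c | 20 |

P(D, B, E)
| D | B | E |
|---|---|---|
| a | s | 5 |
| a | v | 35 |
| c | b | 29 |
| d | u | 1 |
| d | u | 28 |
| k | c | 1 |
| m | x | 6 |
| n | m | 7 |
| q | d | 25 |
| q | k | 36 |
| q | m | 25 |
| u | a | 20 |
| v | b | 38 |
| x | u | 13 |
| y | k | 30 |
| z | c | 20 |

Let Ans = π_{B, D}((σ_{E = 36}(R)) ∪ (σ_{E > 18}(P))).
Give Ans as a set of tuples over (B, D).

Filtering on E = 36 leaves {(q, k, 36)}.
Filtering on E > 18 leaves {(a, v, 35), (c, b, 29), (d, u, 28), (q, d, 25), (q, k, 36), (q, m, 25), (u, a, 20), (v, b, 38), (y, k, 30), (z, c, 20)}.
Taking the union: {(a, v, 35), (c, b, 29), (d, u, 28), (q, d, 25), (q, k, 36), (q, m, 25), (u, a, 20), (v, b, 38), (y, k, 30), (z, c, 20)}
π_{B, D} gives {(a, u), (b, c), (b, v), (c, z), (d, q), (k, q), (k, y), (m, q), (u, d), (v, a)}.

{(a, u), (b, c), (b, v), (c, z), (d, q), (k, q), (k, y), (m, q), (u, d), (v, a)}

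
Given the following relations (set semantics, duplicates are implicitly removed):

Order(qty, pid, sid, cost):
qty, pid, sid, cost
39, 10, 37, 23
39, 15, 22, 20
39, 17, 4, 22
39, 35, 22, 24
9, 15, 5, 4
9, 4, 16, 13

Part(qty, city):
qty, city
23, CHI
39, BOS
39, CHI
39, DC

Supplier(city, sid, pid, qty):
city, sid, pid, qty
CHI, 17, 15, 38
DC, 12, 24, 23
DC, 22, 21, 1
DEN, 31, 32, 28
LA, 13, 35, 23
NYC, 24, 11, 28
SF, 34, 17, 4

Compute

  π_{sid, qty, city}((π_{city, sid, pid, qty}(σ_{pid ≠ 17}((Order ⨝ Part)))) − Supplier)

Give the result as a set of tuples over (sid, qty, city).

Joining Order and Part on qty yields {(39, 10, 37, 23, BOS), (39, 10, 37, 23, CHI), (39, 10, 37, 23, DC), (39, 15, 22, 20, BOS), (39, 15, 22, 20, CHI), (39, 15, 22, 20, DC), (39, 17, 4, 22, BOS), (39, 17, 4, 22, CHI), (39, 17, 4, 22, DC), (39, 35, 22, 24, BOS), (39, 35, 22, 24, CHI), (39, 35, 22, 24, DC)}.
Filtering on pid ≠ 17 leaves {(39, 10, 37, 23, BOS), (39, 10, 37, 23, CHI), (39, 10, 37, 23, DC), (39, 15, 22, 20, BOS), (39, 15, 22, 20, CHI), (39, 15, 22, 20, DC), (39, 35, 22, 24, BOS), (39, 35, 22, 24, CHI), (39, 35, 22, 24, DC)}.
Projecting to city, sid, pid, qty: {(BOS, 22, 15, 39), (BOS, 22, 35, 39), (BOS, 37, 10, 39), (CHI, 22, 15, 39), (CHI, 22, 35, 39), (CHI, 37, 10, 39), (DC, 22, 15, 39), (DC, 22, 35, 39), (DC, 37, 10, 39)}
Difference: {(BOS, 22, 15, 39), (BOS, 22, 35, 39), (BOS, 37, 10, 39), (CHI, 22, 15, 39), (CHI, 22, 35, 39), (CHI, 37, 10, 39), (DC, 22, 15, 39), (DC, 22, 35, 39), (DC, 37, 10, 39)} with {(CHI, 17, 15, 38), (DC, 12, 24, 23), (DC, 22, 21, 1), (DEN, 31, 32, 28), (LA, 13, 35, 23), (NYC, 24, 11, 28), (SF, 34, 17, 4)} → {(BOS, 22, 15, 39), (BOS, 22, 35, 39), (BOS, 37, 10, 39), (CHI, 22, 15, 39), (CHI, 22, 35, 39), (CHI, 37, 10, 39), (DC, 22, 15, 39), (DC, 22, 35, 39), (DC, 37, 10, 39)}
Projecting to sid, qty, city (3 duplicate(s) eliminated): {(22, 39, BOS), (22, 39, CHI), (22, 39, DC), (37, 39, BOS), (37, 39, CHI), (37, 39, DC)}

{(22, 39, BOS), (22, 39, CHI), (22, 39, DC), (37, 39, BOS), (37, 39, CHI), (37, 39, DC)}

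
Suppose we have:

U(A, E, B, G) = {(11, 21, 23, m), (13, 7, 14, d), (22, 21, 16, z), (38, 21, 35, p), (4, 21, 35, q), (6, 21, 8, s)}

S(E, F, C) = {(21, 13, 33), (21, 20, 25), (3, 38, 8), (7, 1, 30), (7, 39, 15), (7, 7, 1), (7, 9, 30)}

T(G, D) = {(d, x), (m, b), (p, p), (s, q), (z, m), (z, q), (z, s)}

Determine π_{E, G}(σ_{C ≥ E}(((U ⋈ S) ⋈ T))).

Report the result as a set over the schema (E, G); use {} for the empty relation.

{(21, m), (21, p), (21, s), (21, z), (7, d)}

Natural join on E: {(11, 21, 23, m, 13, 33), (11, 21, 23, m, 20, 25), (13, 7, 14, d, 1, 30), (13, 7, 14, d, 39, 15), (13, 7, 14, d, 7, 1), (13, 7, 14, d, 9, 30), (22, 21, 16, z, 13, 33), (22, 21, 16, z, 20, 25), (38, 21, 35, p, 13, 33), (38, 21, 35, p, 20, 25), (4, 21, 35, q, 13, 33), (4, 21, 35, q, 20, 25), (6, 21, 8, s, 13, 33), (6, 21, 8, s, 20, 25)}
Natural join on G: {(11, 21, 23, m, 13, 33, b), (11, 21, 23, m, 20, 25, b), (13, 7, 14, d, 1, 30, x), (13, 7, 14, d, 39, 15, x), (13, 7, 14, d, 7, 1, x), (13, 7, 14, d, 9, 30, x), (22, 21, 16, z, 13, 33, m), (22, 21, 16, z, 13, 33, q), (22, 21, 16, z, 13, 33, s), (22, 21, 16, z, 20, 25, m), (22, 21, 16, z, 20, 25, q), (22, 21, 16, z, 20, 25, s), (38, 21, 35, p, 13, 33, p), (38, 21, 35, p, 20, 25, p), (6, 21, 8, s, 13, 33, q), (6, 21, 8, s, 20, 25, q)}
σ[C ≥ E]: keep tuples satisfying C ≥ E → {(11, 21, 23, m, 13, 33, b), (11, 21, 23, m, 20, 25, b), (13, 7, 14, d, 1, 30, x), (13, 7, 14, d, 39, 15, x), (13, 7, 14, d, 9, 30, x), (22, 21, 16, z, 13, 33, m), (22, 21, 16, z, 13, 33, q), (22, 21, 16, z, 13, 33, s), (22, 21, 16, z, 20, 25, m), (22, 21, 16, z, 20, 25, q), (22, 21, 16, z, 20, 25, s), (38, 21, 35, p, 13, 33, p), (38, 21, 35, p, 20, 25, p), (6, 21, 8, s, 13, 33, q), (6, 21, 8, s, 20, 25, q)}
Projecting to E, G (10 duplicate(s) eliminated): {(21, m), (21, p), (21, s), (21, z), (7, d)}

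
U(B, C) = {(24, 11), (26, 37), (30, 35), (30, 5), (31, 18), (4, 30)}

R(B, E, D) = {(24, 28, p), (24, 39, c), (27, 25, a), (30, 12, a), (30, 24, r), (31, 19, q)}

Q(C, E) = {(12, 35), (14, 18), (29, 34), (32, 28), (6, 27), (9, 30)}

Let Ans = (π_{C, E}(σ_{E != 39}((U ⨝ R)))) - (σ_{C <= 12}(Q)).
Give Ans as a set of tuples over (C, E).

Joining U and R on B yields {(24, 11, 28, p), (24, 11, 39, c), (30, 35, 12, a), (30, 35, 24, r), (30, 5, 12, a), (30, 5, 24, r), (31, 18, 19, q)}.
Selection E != 39: {(24, 11, 28, p), (30, 35, 12, a), (30, 35, 24, r), (30, 5, 12, a), (30, 5, 24, r), (31, 18, 19, q)}
π_{C, E} gives {(11, 28), (18, 19), (35, 12), (35, 24), (5, 12), (5, 24)}.
Selection C <= 12: {(12, 35), (6, 27), (9, 30)}
Difference: {(11, 28), (18, 19), (35, 12), (35, 24), (5, 12), (5, 24)} with {(12, 35), (6, 27), (9, 30)} → {(11, 28), (18, 19), (35, 12), (35, 24), (5, 12), (5, 24)}

{(11, 28), (18, 19), (35, 12), (35, 24), (5, 12), (5, 24)}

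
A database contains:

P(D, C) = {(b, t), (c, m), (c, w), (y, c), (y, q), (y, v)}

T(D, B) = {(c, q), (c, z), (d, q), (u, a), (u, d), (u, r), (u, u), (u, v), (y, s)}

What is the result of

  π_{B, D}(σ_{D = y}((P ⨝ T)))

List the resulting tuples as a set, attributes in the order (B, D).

{(s, y)}

Joining P and T on D yields {(c, m, q), (c, m, z), (c, w, q), (c, w, z), (y, c, s), (y, q, s), (y, v, s)}.
Apply σ_{D = y}; surviving tuples: {(y, c, s), (y, q, s), (y, v, s)}
π[B, D]: project onto (B, D) (2 duplicate(s) eliminated) → {(s, y)}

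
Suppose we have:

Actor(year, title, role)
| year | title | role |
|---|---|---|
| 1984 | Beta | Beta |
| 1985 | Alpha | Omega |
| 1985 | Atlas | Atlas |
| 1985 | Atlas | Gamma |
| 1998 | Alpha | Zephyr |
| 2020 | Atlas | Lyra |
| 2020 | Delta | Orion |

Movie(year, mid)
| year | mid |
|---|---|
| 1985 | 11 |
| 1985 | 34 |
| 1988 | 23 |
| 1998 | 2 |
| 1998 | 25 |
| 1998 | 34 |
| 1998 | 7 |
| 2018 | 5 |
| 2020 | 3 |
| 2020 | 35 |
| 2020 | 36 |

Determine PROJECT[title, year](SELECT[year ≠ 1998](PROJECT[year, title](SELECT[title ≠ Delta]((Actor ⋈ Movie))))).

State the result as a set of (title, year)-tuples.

Joining Actor and Movie on year yields {(1985, Alpha, Omega, 11), (1985, Alpha, Omega, 34), (1985, Atlas, Atlas, 11), (1985, Atlas, Atlas, 34), (1985, Atlas, Gamma, 11), (1985, Atlas, Gamma, 34), (1998, Alpha, Zephyr, 2), (1998, Alpha, Zephyr, 25), (1998, Alpha, Zephyr, 34), (1998, Alpha, Zephyr, 7), (2020, Atlas, Lyra, 3), (2020, Atlas, Lyra, 35), (2020, Atlas, Lyra, 36), (2020, Delta, Orion, 3), (2020, Delta, Orion, 35), (2020, Delta, Orion, 36)}.
Selection title ≠ Delta: {(1985, Alpha, Omega, 11), (1985, Alpha, Omega, 34), (1985, Atlas, Atlas, 11), (1985, Atlas, Atlas, 34), (1985, Atlas, Gamma, 11), (1985, Atlas, Gamma, 34), (1998, Alpha, Zephyr, 2), (1998, Alpha, Zephyr, 25), (1998, Alpha, Zephyr, 34), (1998, Alpha, Zephyr, 7), (2020, Atlas, Lyra, 3), (2020, Atlas, Lyra, 35), (2020, Atlas, Lyra, 36)}
Projecting to year, title (9 duplicate(s) eliminated): {(1985, Alpha), (1985, Atlas), (1998, Alpha), (2020, Atlas)}
Selection year ≠ 1998: {(1985, Alpha), (1985, Atlas), (2020, Atlas)}
Projecting to title, year: {(Alpha, 1985), (Atlas, 1985), (Atlas, 2020)}

{(Alpha, 1985), (Atlas, 1985), (Atlas, 2020)}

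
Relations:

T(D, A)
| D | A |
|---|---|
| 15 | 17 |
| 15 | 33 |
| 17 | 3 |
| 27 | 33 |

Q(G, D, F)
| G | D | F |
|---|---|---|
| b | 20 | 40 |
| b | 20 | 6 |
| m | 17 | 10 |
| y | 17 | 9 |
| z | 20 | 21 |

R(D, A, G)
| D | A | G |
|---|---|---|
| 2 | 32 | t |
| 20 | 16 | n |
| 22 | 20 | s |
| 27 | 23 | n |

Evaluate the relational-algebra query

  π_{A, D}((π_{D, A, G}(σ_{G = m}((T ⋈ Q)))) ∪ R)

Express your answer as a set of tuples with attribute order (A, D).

{(16, 20), (20, 22), (23, 27), (3, 17), (32, 2)}

Joining T and Q on D yields {(17, 3, m, 10), (17, 3, y, 9)}.
Filtering on G = m leaves {(17, 3, m, 10)}.
π_{D, A, G} gives {(17, 3, m)}.
Taking the union: {(17, 3, m), (2, 32, t), (20, 16, n), (22, 20, s), (27, 23, n)}
π_{A, D} gives {(16, 20), (20, 22), (23, 27), (3, 17), (32, 2)}.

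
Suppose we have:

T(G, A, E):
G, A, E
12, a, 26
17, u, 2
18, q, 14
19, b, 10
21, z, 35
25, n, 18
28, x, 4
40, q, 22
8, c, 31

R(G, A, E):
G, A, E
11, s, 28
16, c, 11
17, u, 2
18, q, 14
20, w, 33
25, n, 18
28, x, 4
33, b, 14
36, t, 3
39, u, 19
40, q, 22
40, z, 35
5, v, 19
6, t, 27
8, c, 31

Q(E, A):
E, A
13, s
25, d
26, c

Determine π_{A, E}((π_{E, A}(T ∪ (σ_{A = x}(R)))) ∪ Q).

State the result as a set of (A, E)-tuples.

{(a, 26), (b, 10), (c, 26), (c, 31), (d, 25), (n, 18), (q, 14), (q, 22), (s, 13), (u, 2), (x, 4), (z, 35)}

σ[A = x]: keep tuples satisfying A = x → {(28, x, 4)}
Union: {(12, a, 26), (17, u, 2), (18, q, 14), (19, b, 10), (21, z, 35), (25, n, 18), (28, x, 4), (40, q, 22), (8, c, 31)} with {(28, x, 4)} → {(12, a, 26), (17, u, 2), (18, q, 14), (19, b, 10), (21, z, 35), (25, n, 18), (28, x, 4), (40, q, 22), (8, c, 31)}
π[E, A]: project onto (E, A) → {(10, b), (14, q), (18, n), (2, u), (22, q), (26, a), (31, c), (35, z), (4, x)}
Union: {(10, b), (14, q), (18, n), (2, u), (22, q), (26, a), (31, c), (35, z), (4, x)} with {(13, s), (25, d), (26, c)} → {(10, b), (13, s), (14, q), (18, n), (2, u), (22, q), (25, d), (26, a), (26, c), (31, c), (35, z), (4, x)}
π[A, E]: project onto (A, E) → {(a, 26), (b, 10), (c, 26), (c, 31), (d, 25), (n, 18), (q, 14), (q, 22), (s, 13), (u, 2), (x, 4), (z, 35)}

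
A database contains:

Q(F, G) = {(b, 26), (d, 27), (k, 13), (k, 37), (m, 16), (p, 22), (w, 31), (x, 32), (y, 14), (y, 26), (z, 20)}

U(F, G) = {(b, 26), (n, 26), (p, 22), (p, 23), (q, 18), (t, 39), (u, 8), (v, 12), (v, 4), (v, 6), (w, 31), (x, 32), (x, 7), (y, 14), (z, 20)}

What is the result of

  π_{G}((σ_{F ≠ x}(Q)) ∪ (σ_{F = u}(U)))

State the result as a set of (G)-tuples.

σ[F ≠ x]: keep tuples satisfying F ≠ x → {(b, 26), (d, 27), (k, 13), (k, 37), (m, 16), (p, 22), (w, 31), (y, 14), (y, 26), (z, 20)}
σ[F = u]: keep tuples satisfying F = u → {(u, 8)}
Set union of the two operands is {(b, 26), (d, 27), (k, 13), (k, 37), (m, 16), (p, 22), (u, 8), (w, 31), (y, 14), (y, 26), (z, 20)}.
Projecting to G (1 duplicate(s) eliminated): {13, 14, 16, 20, 22, 26, 27, 31, 37, 8}

{13, 14, 16, 20, 22, 26, 27, 31, 37, 8}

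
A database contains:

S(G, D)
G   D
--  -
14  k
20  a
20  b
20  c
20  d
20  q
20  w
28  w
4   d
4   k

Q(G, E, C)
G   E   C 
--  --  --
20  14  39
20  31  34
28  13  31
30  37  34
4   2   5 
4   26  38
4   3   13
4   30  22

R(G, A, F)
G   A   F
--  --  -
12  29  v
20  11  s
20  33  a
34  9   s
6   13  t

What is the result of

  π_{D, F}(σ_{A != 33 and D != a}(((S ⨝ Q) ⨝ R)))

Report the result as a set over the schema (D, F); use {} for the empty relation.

{(b, s), (c, s), (d, s), (q, s), (w, s)}

Natural join on G: {(20, a, 14, 39), (20, a, 31, 34), (20, b, 14, 39), (20, b, 31, 34), (20, c, 14, 39), (20, c, 31, 34), (20, d, 14, 39), (20, d, 31, 34), (20, q, 14, 39), (20, q, 31, 34), (20, w, 14, 39), (20, w, 31, 34), (28, w, 13, 31), (4, d, 2, 5), (4, d, 26, 38), (4, d, 3, 13), (4, d, 30, 22), (4, k, 2, 5), (4, k, 26, 38), (4, k, 3, 13), (4, k, 30, 22)}
Natural join on G: {(20, a, 14, 39, 11, s), (20, a, 14, 39, 33, a), (20, a, 31, 34, 11, s), (20, a, 31, 34, 33, a), (20, b, 14, 39, 11, s), (20, b, 14, 39, 33, a), (20, b, 31, 34, 11, s), (20, b, 31, 34, 33, a), (20, c, 14, 39, 11, s), (20, c, 14, 39, 33, a), (20, c, 31, 34, 11, s), (20, c, 31, 34, 33, a), (20, d, 14, 39, 11, s), (20, d, 14, 39, 33, a), (20, d, 31, 34, 11, s), (20, d, 31, 34, 33, a), (20, q, 14, 39, 11, s), (20, q, 14, 39, 33, a), (20, q, 31, 34, 11, s), (20, q, 31, 34, 33, a), (20, w, 14, 39, 11, s), (20, w, 14, 39, 33, a), (20, w, 31, 34, 11, s), (20, w, 31, 34, 33, a)}
σ[A != 33 and D != a]: keep tuples satisfying A != 33 and D != a → {(20, b, 14, 39, 11, s), (20, b, 31, 34, 11, s), (20, c, 14, 39, 11, s), (20, c, 31, 34, 11, s), (20, d, 14, 39, 11, s), (20, d, 31, 34, 11, s), (20, q, 14, 39, 11, s), (20, q, 31, 34, 11, s), (20, w, 14, 39, 11, s), (20, w, 31, 34, 11, s)}
Keep only column(s) D, F (5 duplicate(s) eliminated): {(b, s), (c, s), (d, s), (q, s), (w, s)}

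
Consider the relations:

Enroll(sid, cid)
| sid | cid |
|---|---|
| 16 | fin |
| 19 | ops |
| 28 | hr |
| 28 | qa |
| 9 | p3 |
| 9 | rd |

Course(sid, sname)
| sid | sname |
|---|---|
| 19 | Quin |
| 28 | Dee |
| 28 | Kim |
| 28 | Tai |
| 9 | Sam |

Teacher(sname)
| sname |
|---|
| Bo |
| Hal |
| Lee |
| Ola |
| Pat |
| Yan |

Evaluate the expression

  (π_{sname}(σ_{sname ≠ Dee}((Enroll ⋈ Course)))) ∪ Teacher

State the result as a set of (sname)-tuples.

Joining Enroll and Course on sid yields {(19, ops, Quin), (28, hr, Dee), (28, hr, Kim), (28, hr, Tai), (28, qa, Dee), (28, qa, Kim), (28, qa, Tai), (9, p3, Sam), (9, rd, Sam)}.
Filtering on sname ≠ Dee leaves {(19, ops, Quin), (28, hr, Kim), (28, hr, Tai), (28, qa, Kim), (28, qa, Tai), (9, p3, Sam), (9, rd, Sam)}.
π[sname]: project onto (sname) (3 duplicate(s) eliminated) → {Kim, Quin, Sam, Tai}
Taking the union: {Bo, Hal, Kim, Lee, Ola, Pat, Quin, Sam, Tai, Yan}

{Bo, Hal, Kim, Lee, Ola, Pat, Quin, Sam, Tai, Yan}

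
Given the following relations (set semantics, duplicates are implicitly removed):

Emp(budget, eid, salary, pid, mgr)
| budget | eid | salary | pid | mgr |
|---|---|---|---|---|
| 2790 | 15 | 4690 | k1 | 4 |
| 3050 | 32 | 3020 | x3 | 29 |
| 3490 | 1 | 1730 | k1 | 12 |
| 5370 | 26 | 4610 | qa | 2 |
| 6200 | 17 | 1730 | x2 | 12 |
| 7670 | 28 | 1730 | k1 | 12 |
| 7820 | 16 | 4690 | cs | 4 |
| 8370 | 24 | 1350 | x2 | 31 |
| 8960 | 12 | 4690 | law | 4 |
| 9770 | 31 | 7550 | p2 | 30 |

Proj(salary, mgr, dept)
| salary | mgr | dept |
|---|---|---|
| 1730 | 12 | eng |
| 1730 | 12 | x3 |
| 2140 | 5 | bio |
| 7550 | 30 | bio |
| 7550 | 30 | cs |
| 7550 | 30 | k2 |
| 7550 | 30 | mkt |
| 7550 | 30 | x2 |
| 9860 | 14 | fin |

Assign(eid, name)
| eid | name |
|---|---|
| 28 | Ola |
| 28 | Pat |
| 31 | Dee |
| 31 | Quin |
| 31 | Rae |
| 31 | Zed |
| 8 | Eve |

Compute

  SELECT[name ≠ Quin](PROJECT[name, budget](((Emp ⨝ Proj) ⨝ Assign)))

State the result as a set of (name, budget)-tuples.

{(Dee, 9770), (Ola, 7670), (Pat, 7670), (Rae, 9770), (Zed, 9770)}

Natural join on salary, mgr: {(3490, 1, 1730, k1, 12, eng), (3490, 1, 1730, k1, 12, x3), (6200, 17, 1730, x2, 12, eng), (6200, 17, 1730, x2, 12, x3), (7670, 28, 1730, k1, 12, eng), (7670, 28, 1730, k1, 12, x3), (9770, 31, 7550, p2, 30, bio), (9770, 31, 7550, p2, 30, cs), (9770, 31, 7550, p2, 30, k2), (9770, 31, 7550, p2, 30, mkt), (9770, 31, 7550, p2, 30, x2)}
Natural join on eid: {(7670, 28, 1730, k1, 12, eng, Ola), (7670, 28, 1730, k1, 12, eng, Pat), (7670, 28, 1730, k1, 12, x3, Ola), (7670, 28, 1730, k1, 12, x3, Pat), (9770, 31, 7550, p2, 30, bio, Dee), (9770, 31, 7550, p2, 30, bio, Quin), (9770, 31, 7550, p2, 30, bio, Rae), (9770, 31, 7550, p2, 30, bio, Zed), (9770, 31, 7550, p2, 30, cs, Dee), (9770, 31, 7550, p2, 30, cs, Quin), (9770, 31, 7550, p2, 30, cs, Rae), (9770, 31, 7550, p2, 30, cs, Zed), (9770, 31, 7550, p2, 30, k2, Dee), (9770, 31, 7550, p2, 30, k2, Quin), (9770, 31, 7550, p2, 30, k2, Rae), (9770, 31, 7550, p2, 30, k2, Zed), (9770, 31, 7550, p2, 30, mkt, Dee), (9770, 31, 7550, p2, 30, mkt, Quin), (9770, 31, 7550, p2, 30, mkt, Rae), (9770, 31, 7550, p2, 30, mkt, Zed), (9770, 31, 7550, p2, 30, x2, Dee), (9770, 31, 7550, p2, 30, x2, Quin), (9770, 31, 7550, p2, 30, x2, Rae), (9770, 31, 7550, p2, 30, x2, Zed)}
Projecting to name, budget (18 duplicate(s) eliminated): {(Dee, 9770), (Ola, 7670), (Pat, 7670), (Quin, 9770), (Rae, 9770), (Zed, 9770)}
σ[name ≠ Quin]: keep tuples satisfying name ≠ Quin → {(Dee, 9770), (Ola, 7670), (Pat, 7670), (Rae, 9770), (Zed, 9770)}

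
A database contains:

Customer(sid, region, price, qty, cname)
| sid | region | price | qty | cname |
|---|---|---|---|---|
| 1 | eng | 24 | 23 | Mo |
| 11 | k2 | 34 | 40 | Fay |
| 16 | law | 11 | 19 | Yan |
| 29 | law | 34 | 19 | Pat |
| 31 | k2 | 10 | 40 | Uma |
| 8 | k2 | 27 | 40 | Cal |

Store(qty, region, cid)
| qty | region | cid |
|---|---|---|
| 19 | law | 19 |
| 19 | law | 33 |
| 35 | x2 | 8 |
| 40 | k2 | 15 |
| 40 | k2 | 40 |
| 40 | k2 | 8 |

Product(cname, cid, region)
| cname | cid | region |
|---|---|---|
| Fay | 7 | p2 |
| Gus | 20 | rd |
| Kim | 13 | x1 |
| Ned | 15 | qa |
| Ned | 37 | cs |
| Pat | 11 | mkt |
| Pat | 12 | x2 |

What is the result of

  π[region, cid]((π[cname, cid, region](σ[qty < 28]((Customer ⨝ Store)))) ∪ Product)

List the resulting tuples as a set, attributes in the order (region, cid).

{(cs, 37), (law, 19), (law, 33), (mkt, 11), (p2, 7), (qa, 15), (rd, 20), (x1, 13), (x2, 12)}

Natural join on region, qty: {(11, k2, 34, 40, Fay, 15), (11, k2, 34, 40, Fay, 40), (11, k2, 34, 40, Fay, 8), (16, law, 11, 19, Yan, 19), (16, law, 11, 19, Yan, 33), (29, law, 34, 19, Pat, 19), (29, law, 34, 19, Pat, 33), (31, k2, 10, 40, Uma, 15), (31, k2, 10, 40, Uma, 40), (31, k2, 10, 40, Uma, 8), (8, k2, 27, 40, Cal, 15), (8, k2, 27, 40, Cal, 40), (8, k2, 27, 40, Cal, 8)}
σ[qty < 28]: keep tuples satisfying qty < 28 → {(16, law, 11, 19, Yan, 19), (16, law, 11, 19, Yan, 33), (29, law, 34, 19, Pat, 19), (29, law, 34, 19, Pat, 33)}
π_{cname, cid, region} gives {(Pat, 19, law), (Pat, 33, law), (Yan, 19, law), (Yan, 33, law)}.
Union: {(Pat, 19, law), (Pat, 33, law), (Yan, 19, law), (Yan, 33, law)} with {(Fay, 7, p2), (Gus, 20, rd), (Kim, 13, x1), (Ned, 15, qa), (Ned, 37, cs), (Pat, 11, mkt), (Pat, 12, x2)} → {(Fay, 7, p2), (Gus, 20, rd), (Kim, 13, x1), (Ned, 15, qa), (Ned, 37, cs), (Pat, 11, mkt), (Pat, 12, x2), (Pat, 19, law), (Pat, 33, law), (Yan, 19, law), (Yan, 33, law)}
π_{region, cid} gives {(cs, 37), (law, 19), (law, 33), (mkt, 11), (p2, 7), (qa, 15), (rd, 20), (x1, 13), (x2, 12)} (2 duplicate(s) eliminated).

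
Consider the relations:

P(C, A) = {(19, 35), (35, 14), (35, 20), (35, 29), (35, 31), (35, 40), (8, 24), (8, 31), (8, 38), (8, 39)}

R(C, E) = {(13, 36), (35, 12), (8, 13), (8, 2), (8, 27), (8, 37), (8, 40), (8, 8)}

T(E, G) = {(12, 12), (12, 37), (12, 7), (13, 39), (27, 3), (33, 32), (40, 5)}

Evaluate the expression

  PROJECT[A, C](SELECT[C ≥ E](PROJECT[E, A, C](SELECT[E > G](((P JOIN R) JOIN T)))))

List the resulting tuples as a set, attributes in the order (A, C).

{(14, 35), (20, 35), (29, 35), (31, 35), (40, 35)}

P ⋈ R (natural join on C): {(35, 14, 12), (35, 20, 12), (35, 29, 12), (35, 31, 12), (35, 40, 12), (8, 24, 13), (8, 24, 2), (8, 24, 27), (8, 24, 37), (8, 24, 40), (8, 24, 8), (8, 31, 13), (8, 31, 2), (8, 31, 27), (8, 31, 37), (8, 31, 40), (8, 31, 8), (8, 38, 13), (8, 38, 2), (8, 38, 27), (8, 38, 37), (8, 38, 40), (8, 38, 8), (8, 39, 13), (8, 39, 2), (8, 39, 27), (8, 39, 37), (8, 39, 40), (8, 39, 8)}
(P JOIN R) ⋈ T (natural join on E): {(35, 14, 12, 12), (35, 14, 12, 37), (35, 14, 12, 7), (35, 20, 12, 12), (35, 20, 12, 37), (35, 20, 12, 7), (35, 29, 12, 12), (35, 29, 12, 37), (35, 29, 12, 7), (35, 31, 12, 12), (35, 31, 12, 37), (35, 31, 12, 7), (35, 40, 12, 12), (35, 40, 12, 37), (35, 40, 12, 7), (8, 24, 13, 39), (8, 24, 27, 3), (8, 24, 40, 5), (8, 31, 13, 39), (8, 31, 27, 3), (8, 31, 40, 5), (8, 38, 13, 39), (8, 38, 27, 3), (8, 38, 40, 5), (8, 39, 13, 39), (8, 39, 27, 3), (8, 39, 40, 5)}
Apply σ_{E > G}; surviving tuples: {(35, 14, 12, 7), (35, 20, 12, 7), (35, 29, 12, 7), (35, 31, 12, 7), (35, 40, 12, 7), (8, 24, 27, 3), (8, 24, 40, 5), (8, 31, 27, 3), (8, 31, 40, 5), (8, 38, 27, 3), (8, 38, 40, 5), (8, 39, 27, 3), (8, 39, 40, 5)}
π[E, A, C]: project onto (E, A, C) → {(12, 14, 35), (12, 20, 35), (12, 29, 35), (12, 31, 35), (12, 40, 35), (27, 24, 8), (27, 31, 8), (27, 38, 8), (27, 39, 8), (40, 24, 8), (40, 31, 8), (40, 38, 8), (40, 39, 8)}
Apply σ_{C ≥ E}; surviving tuples: {(12, 14, 35), (12, 20, 35), (12, 29, 35), (12, 31, 35), (12, 40, 35)}
π[A, C]: project onto (A, C) → {(14, 35), (20, 35), (29, 35), (31, 35), (40, 35)}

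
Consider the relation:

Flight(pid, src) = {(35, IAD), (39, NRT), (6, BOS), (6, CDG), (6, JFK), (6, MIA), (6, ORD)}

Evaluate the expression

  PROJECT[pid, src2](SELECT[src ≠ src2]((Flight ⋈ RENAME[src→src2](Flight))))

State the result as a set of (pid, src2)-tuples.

ρ[src→src2]: schema becomes (pid, src2); tuples unchanged.
Natural join on pid: {(35, IAD, IAD), (39, NRT, NRT), (6, BOS, BOS), (6, BOS, CDG), (6, BOS, JFK), (6, BOS, MIA), (6, BOS, ORD), (6, CDG, BOS), (6, CDG, CDG), (6, CDG, JFK), (6, CDG, MIA), (6, CDG, ORD), (6, JFK, BOS), (6, JFK, CDG), (6, JFK, JFK), (6, JFK, MIA), (6, JFK, ORD), (6, MIA, BOS), (6, MIA, CDG), (6, MIA, JFK), (6, MIA, MIA), (6, MIA, ORD), (6, ORD, BOS), (6, ORD, CDG), (6, ORD, JFK), (6, ORD, MIA), (6, ORD, ORD)}
Apply σ_{src ≠ src2}; surviving tuples: {(6, BOS, CDG), (6, BOS, JFK), (6, BOS, MIA), (6, BOS, ORD), (6, CDG, BOS), (6, CDG, JFK), (6, CDG, MIA), (6, CDG, ORD), (6, JFK, BOS), (6, JFK, CDG), (6, JFK, MIA), (6, JFK, ORD), (6, MIA, BOS), (6, MIA, CDG), (6, MIA, JFK), (6, MIA, ORD), (6, ORD, BOS), (6, ORD, CDG), (6, ORD, JFK), (6, ORD, MIA)}
Projecting to pid, src2 (15 duplicate(s) eliminated): {(6, BOS), (6, CDG), (6, JFK), (6, MIA), (6, ORD)}

{(6, BOS), (6, CDG), (6, JFK), (6, MIA), (6, ORD)}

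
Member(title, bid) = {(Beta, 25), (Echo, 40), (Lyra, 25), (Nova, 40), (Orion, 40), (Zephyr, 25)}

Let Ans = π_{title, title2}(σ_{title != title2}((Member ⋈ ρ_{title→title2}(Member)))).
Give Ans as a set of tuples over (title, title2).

ρ[title→title2]: schema becomes (title2, bid); tuples unchanged.
Member ⋈ ρ_{title→title2}(Member) (natural join on bid): {(Beta, 25, Beta), (Beta, 25, Lyra), (Beta, 25, Zephyr), (Echo, 40, Echo), (Echo, 40, Nova), (Echo, 40, Orion), (Lyra, 25, Beta), (Lyra, 25, Lyra), (Lyra, 25, Zephyr), (Nova, 40, Echo), (Nova, 40, Nova), (Nova, 40, Orion), (Orion, 40, Echo), (Orion, 40, Nova), (Orion, 40, Orion), (Zephyr, 25, Beta), (Zephyr, 25, Lyra), (Zephyr, 25, Zephyr)}
Filtering on title != title2 leaves {(Beta, 25, Lyra), (Beta, 25, Zephyr), (Echo, 40, Nova), (Echo, 40, Orion), (Lyra, 25, Beta), (Lyra, 25, Zephyr), (Nova, 40, Echo), (Nova, 40, Orion), (Orion, 40, Echo), (Orion, 40, Nova), (Zephyr, 25, Beta), (Zephyr, 25, Lyra)}.
π_{title, title2} gives {(Beta, Lyra), (Beta, Zephyr), (Echo, Nova), (Echo, Orion), (Lyra, Beta), (Lyra, Zephyr), (Nova, Echo), (Nova, Orion), (Orion, Echo), (Orion, Nova), (Zephyr, Beta), (Zephyr, Lyra)}.

{(Beta, Lyra), (Beta, Zephyr), (Echo, Nova), (Echo, Orion), (Lyra, Beta), (Lyra, Zephyr), (Nova, Echo), (Nova, Orion), (Orion, Echo), (Orion, Nova), (Zephyr, Beta), (Zephyr, Lyra)}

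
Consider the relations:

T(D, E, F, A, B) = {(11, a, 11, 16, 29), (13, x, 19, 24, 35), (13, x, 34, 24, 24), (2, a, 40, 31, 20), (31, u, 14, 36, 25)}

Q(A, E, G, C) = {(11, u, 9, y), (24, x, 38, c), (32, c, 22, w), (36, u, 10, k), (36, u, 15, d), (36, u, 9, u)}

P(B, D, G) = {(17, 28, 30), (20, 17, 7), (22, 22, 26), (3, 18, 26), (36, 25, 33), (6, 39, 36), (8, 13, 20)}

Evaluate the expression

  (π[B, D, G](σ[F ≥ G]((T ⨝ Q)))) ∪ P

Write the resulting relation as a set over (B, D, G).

{(17, 28, 30), (20, 17, 7), (22, 22, 26), (25, 31, 10), (25, 31, 9), (3, 18, 26), (36, 25, 33), (6, 39, 36), (8, 13, 20)}

T ⋈ Q (natural join on E, A): {(13, x, 19, 24, 35, 38, c), (13, x, 34, 24, 24, 38, c), (31, u, 14, 36, 25, 10, k), (31, u, 14, 36, 25, 15, d), (31, u, 14, 36, 25, 9, u)}
Filtering on F ≥ G leaves {(31, u, 14, 36, 25, 10, k), (31, u, 14, 36, 25, 9, u)}.
π[B, D, G]: project onto (B, D, G) → {(25, 31, 10), (25, 31, 9)}
Taking the union: {(17, 28, 30), (20, 17, 7), (22, 22, 26), (25, 31, 10), (25, 31, 9), (3, 18, 26), (36, 25, 33), (6, 39, 36), (8, 13, 20)}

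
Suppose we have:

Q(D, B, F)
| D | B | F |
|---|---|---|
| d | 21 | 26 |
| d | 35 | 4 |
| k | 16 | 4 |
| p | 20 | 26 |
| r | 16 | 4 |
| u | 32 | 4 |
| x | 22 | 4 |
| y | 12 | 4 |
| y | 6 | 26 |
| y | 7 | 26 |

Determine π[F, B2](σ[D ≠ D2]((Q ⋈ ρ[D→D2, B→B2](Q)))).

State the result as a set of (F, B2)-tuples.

ρ[D→D2, B→B2]: schema becomes (D2, B2, F); tuples unchanged.
Q ⋈ ρ[D→D2, B→B2](Q) (natural join on F): {(d, 21, 26, d, 21), (d, 21, 26, p, 20), (d, 21, 26, y, 6), (d, 21, 26, y, 7), (d, 35, 4, d, 35), (d, 35, 4, k, 16), (d, 35, 4, r, 16), (d, 35, 4, u, 32), (d, 35, 4, x, 22), (d, 35, 4, y, 12), (k, 16, 4, d, 35), (k, 16, 4, k, 16), (k, 16, 4, r, 16), (k, 16, 4, u, 32), (k, 16, 4, x, 22), (k, 16, 4, y, 12), (p, 20, 26, d, 21), (p, 20, 26, p, 20), (p, 20, 26, y, 6), (p, 20, 26, y, 7), (r, 16, 4, d, 35), (r, 16, 4, k, 16), (r, 16, 4, r, 16), (r, 16, 4, u, 32), (r, 16, 4, x, 22), (r, 16, 4, y, 12), (u, 32, 4, d, 35), (u, 32, 4, k, 16), (u, 32, 4, r, 16), (u, 32, 4, u, 32), (u, 32, 4, x, 22), (u, 32, 4, y, 12), (x, 22, 4, d, 35), (x, 22, 4, k, 16), (x, 22, 4, r, 16), (x, 22, 4, u, 32), (x, 22, 4, x, 22), (x, 22, 4, y, 12), (y, 12, 4, d, 35), (y, 12, 4, k, 16), (y, 12, 4, r, 16), (y, 12, 4, u, 32), (y, 12, 4, x, 22), (y, 12, 4, y, 12), (y, 6, 26, d, 21), (y, 6, 26, p, 20), (y, 6, 26, y, 6), (y, 6, 26, y, 7), (y, 7, 26, d, 21), (y, 7, 26, p, 20), (y, 7, 26, y, 6), (y, 7, 26, y, 7)}
Apply σ_{D ≠ D2}; surviving tuples: {(d, 21, 26, p, 20), (d, 21, 26, y, 6), (d, 21, 26, y, 7), (d, 35, 4, k, 16), (d, 35, 4, r, 16), (d, 35, 4, u, 32), (d, 35, 4, x, 22), (d, 35, 4, y, 12), (k, 16, 4, d, 35), (k, 16, 4, r, 16), (k, 16, 4, u, 32), (k, 16, 4, x, 22), (k, 16, 4, y, 12), (p, 20, 26, d, 21), (p, 20, 26, y, 6), (p, 20, 26, y, 7), (r, 16, 4, d, 35), (r, 16, 4, k, 16), (r, 16, 4, u, 32), (r, 16, 4, x, 22), (r, 16, 4, y, 12), (u, 32, 4, d, 35), (u, 32, 4, k, 16), (u, 32, 4, r, 16), (u, 32, 4, x, 22), (u, 32, 4, y, 12), (x, 22, 4, d, 35), (x, 22, 4, k, 16), (x, 22, 4, r, 16), (x, 22, 4, u, 32), (x, 22, 4, y, 12), (y, 12, 4, d, 35), (y, 12, 4, k, 16), (y, 12, 4, r, 16), (y, 12, 4, u, 32), (y, 12, 4, x, 22), (y, 6, 26, d, 21), (y, 6, 26, p, 20), (y, 7, 26, d, 21), (y, 7, 26, p, 20)}
π[F, B2]: project onto (F, B2) (31 duplicate(s) eliminated) → {(26, 20), (26, 21), (26, 6), (26, 7), (4, 12), (4, 16), (4, 22), (4, 32), (4, 35)}

{(26, 20), (26, 21), (26, 6), (26, 7), (4, 12), (4, 16), (4, 22), (4, 32), (4, 35)}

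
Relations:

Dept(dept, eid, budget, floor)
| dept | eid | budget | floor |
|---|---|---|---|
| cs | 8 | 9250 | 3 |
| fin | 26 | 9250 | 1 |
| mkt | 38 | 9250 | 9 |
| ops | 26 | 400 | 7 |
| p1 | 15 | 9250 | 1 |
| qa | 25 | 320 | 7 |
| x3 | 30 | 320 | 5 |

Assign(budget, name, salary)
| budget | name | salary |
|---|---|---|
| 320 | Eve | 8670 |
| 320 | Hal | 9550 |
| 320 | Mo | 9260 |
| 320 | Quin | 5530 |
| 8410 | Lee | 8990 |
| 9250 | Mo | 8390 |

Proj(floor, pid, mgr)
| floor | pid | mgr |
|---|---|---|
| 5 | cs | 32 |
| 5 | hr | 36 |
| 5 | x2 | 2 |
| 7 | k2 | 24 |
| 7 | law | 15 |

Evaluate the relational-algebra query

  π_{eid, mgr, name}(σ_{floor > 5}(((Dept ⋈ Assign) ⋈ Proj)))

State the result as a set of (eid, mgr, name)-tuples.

{(25, 15, Eve), (25, 15, Hal), (25, 15, Mo), (25, 15, Quin), (25, 24, Eve), (25, 24, Hal), (25, 24, Mo), (25, 24, Quin)}

Joining Dept and Assign on budget yields {(cs, 8, 9250, 3, Mo, 8390), (fin, 26, 9250, 1, Mo, 8390), (mkt, 38, 9250, 9, Mo, 8390), (p1, 15, 9250, 1, Mo, 8390), (qa, 25, 320, 7, Eve, 8670), (qa, 25, 320, 7, Hal, 9550), (qa, 25, 320, 7, Mo, 9260), (qa, 25, 320, 7, Quin, 5530), (x3, 30, 320, 5, Eve, 8670), (x3, 30, 320, 5, Hal, 9550), (x3, 30, 320, 5, Mo, 9260), (x3, 30, 320, 5, Quin, 5530)}.
Joining (Dept ⋈ Assign) and Proj on floor yields {(qa, 25, 320, 7, Eve, 8670, k2, 24), (qa, 25, 320, 7, Eve, 8670, law, 15), (qa, 25, 320, 7, Hal, 9550, k2, 24), (qa, 25, 320, 7, Hal, 9550, law, 15), (qa, 25, 320, 7, Mo, 9260, k2, 24), (qa, 25, 320, 7, Mo, 9260, law, 15), (qa, 25, 320, 7, Quin, 5530, k2, 24), (qa, 25, 320, 7, Quin, 5530, law, 15), (x3, 30, 320, 5, Eve, 8670, cs, 32), (x3, 30, 320, 5, Eve, 8670, hr, 36), (x3, 30, 320, 5, Eve, 8670, x2, 2), (x3, 30, 320, 5, Hal, 9550, cs, 32), (x3, 30, 320, 5, Hal, 9550, hr, 36), (x3, 30, 320, 5, Hal, 9550, x2, 2), (x3, 30, 320, 5, Mo, 9260, cs, 32), (x3, 30, 320, 5, Mo, 9260, hr, 36), (x3, 30, 320, 5, Mo, 9260, x2, 2), (x3, 30, 320, 5, Quin, 5530, cs, 32), (x3, 30, 320, 5, Quin, 5530, hr, 36), (x3, 30, 320, 5, Quin, 5530, x2, 2)}.
Apply σ_{floor > 5}; surviving tuples: {(qa, 25, 320, 7, Eve, 8670, k2, 24), (qa, 25, 320, 7, Eve, 8670, law, 15), (qa, 25, 320, 7, Hal, 9550, k2, 24), (qa, 25, 320, 7, Hal, 9550, law, 15), (qa, 25, 320, 7, Mo, 9260, k2, 24), (qa, 25, 320, 7, Mo, 9260, law, 15), (qa, 25, 320, 7, Quin, 5530, k2, 24), (qa, 25, 320, 7, Quin, 5530, law, 15)}
Projecting to eid, mgr, name: {(25, 15, Eve), (25, 15, Hal), (25, 15, Mo), (25, 15, Quin), (25, 24, Eve), (25, 24, Hal), (25, 24, Mo), (25, 24, Quin)}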